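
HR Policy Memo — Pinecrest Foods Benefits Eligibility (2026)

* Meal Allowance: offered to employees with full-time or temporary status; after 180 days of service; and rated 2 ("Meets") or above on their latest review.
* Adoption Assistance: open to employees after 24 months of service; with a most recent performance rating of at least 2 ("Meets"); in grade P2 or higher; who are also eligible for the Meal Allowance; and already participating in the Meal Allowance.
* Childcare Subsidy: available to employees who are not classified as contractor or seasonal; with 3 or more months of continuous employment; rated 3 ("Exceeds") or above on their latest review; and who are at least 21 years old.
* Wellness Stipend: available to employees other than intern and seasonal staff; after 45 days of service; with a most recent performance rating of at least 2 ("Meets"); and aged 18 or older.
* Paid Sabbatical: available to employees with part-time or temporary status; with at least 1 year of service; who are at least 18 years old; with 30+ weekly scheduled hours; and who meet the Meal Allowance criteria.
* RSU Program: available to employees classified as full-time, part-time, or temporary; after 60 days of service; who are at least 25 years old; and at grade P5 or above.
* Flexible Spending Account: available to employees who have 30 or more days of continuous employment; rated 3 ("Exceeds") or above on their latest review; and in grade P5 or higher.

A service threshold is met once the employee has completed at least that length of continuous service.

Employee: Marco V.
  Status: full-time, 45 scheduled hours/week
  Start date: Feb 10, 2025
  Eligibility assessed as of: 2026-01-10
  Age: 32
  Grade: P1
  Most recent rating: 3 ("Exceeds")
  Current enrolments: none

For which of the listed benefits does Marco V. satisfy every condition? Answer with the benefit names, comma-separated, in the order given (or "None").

Meal Allowance, Childcare Subsidy, Wellness Stipend

Service from Feb 10, 2025 to 2026-01-10: 334 days.
Meal Allowance — status full-time ✓; service 334 days ≥ 180 days ✓; rating 3 ≥ 2 ✓ → eligible.
Adoption Assistance — service 334 days < 24 months (≈720 days) ✗ → not eligible.
Childcare Subsidy — status full-time ✓ (not excluded); service 334 days ≥ 3 months (≈90 days) ✓; rating 3 ≥ 3 ✓; age 32 ≥ 21 ✓ → eligible.
Wellness Stipend — status full-time ✓ (not excluded); service 334 days ≥ 45 days ✓; rating 3 ≥ 2 ✓; age 32 ≥ 18 ✓ → eligible.
Paid Sabbatical — status full-time ✗ (requires part-time or temporary) → not eligible.
RSU Program — status full-time ✓; service 334 days ≥ 60 days ✓; age 32 ≥ 25 ✓; grade P1 < P5 ✗ → not eligible.
Flexible Spending Account — service 334 days ≥ 30 days ✓; rating 3 ≥ 3 ✓; grade P1 < P5 ✗ → not eligible.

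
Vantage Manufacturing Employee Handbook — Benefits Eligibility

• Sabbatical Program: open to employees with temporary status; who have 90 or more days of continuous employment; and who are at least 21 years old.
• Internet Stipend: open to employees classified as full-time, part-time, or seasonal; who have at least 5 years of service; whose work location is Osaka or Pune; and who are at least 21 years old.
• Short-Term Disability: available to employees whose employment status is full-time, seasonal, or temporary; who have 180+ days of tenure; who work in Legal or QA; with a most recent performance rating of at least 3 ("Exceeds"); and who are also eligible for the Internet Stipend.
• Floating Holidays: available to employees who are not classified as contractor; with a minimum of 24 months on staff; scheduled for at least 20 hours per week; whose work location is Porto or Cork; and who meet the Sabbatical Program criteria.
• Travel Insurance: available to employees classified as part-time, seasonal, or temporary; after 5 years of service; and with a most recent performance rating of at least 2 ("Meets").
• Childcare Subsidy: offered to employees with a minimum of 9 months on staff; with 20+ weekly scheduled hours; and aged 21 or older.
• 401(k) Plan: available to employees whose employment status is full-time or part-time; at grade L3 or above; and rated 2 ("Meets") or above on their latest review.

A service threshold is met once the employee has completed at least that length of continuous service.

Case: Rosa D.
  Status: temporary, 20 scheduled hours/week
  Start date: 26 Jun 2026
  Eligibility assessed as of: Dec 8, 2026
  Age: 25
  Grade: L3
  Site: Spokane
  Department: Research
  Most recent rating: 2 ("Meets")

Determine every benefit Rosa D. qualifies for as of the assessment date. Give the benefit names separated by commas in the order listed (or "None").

Service from 26 Jun 2026 to Dec 8, 2026: 165 days.
Sabbatical Program — status temporary ✓; service 165 days ≥ 90 days ✓; age 25 ≥ 21 ✓ → eligible.
Internet Stipend — status temporary ✗ (requires full-time, part-time, or seasonal) → not eligible.
Short-Term Disability — status temporary ✓; service 165 days < 180 days ✗ → not eligible.
Floating Holidays — status temporary ✓ (not excluded); service 165 days < 24 months (≈720 days) ✗ → not eligible.
Travel Insurance — status temporary ✓; service 165 days < 5 years (≈1825 days) ✗ → not eligible.
Childcare Subsidy — service 165 days < 9 months (≈270 days) ✗ → not eligible.
401(k) Plan — status temporary ✗ (requires full-time or part-time) → not eligible.

Sabbatical Program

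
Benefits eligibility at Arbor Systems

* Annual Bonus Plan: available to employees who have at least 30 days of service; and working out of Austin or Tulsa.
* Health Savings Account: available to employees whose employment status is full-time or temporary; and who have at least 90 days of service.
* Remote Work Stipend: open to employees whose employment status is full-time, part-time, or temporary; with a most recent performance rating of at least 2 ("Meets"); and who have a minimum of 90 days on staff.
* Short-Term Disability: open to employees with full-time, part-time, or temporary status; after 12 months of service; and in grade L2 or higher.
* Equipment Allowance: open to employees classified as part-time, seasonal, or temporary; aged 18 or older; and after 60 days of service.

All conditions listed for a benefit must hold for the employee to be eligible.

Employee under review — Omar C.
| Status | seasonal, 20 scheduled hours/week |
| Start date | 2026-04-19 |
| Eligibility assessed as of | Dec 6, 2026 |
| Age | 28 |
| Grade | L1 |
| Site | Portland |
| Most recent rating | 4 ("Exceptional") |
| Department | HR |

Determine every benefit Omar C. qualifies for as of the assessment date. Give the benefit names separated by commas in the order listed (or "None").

Service from 2026-04-19 to Dec 6, 2026: 231 days.
Annual Bonus Plan — service 231 days ≥ 30 days ✓; site Portland ✗ (not Austin or Tulsa) → not eligible.
Health Savings Account — status seasonal ✗ (requires full-time or temporary) → not eligible.
Remote Work Stipend — status seasonal ✗ (requires full-time, part-time, or temporary) → not eligible.
Short-Term Disability — status seasonal ✗ (requires full-time, part-time, or temporary) → not eligible.
Equipment Allowance — status seasonal ✓; age 28 ≥ 18 ✓; service 231 days ≥ 60 days ✓ → eligible.

Equipment Allowance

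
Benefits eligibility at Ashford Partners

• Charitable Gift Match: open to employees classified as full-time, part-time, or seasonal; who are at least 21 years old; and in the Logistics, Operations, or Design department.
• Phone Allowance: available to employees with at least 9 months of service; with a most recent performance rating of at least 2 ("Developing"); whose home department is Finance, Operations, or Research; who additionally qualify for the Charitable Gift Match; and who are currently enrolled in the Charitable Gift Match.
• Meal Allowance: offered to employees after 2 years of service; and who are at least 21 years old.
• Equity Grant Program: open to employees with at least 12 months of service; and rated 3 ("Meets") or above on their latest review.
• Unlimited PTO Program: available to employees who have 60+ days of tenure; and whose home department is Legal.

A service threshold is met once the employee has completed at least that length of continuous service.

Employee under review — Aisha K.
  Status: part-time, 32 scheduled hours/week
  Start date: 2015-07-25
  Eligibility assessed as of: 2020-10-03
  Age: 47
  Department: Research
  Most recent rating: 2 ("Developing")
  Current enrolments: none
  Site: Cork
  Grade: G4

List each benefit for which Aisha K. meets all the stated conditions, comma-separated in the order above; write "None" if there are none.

Meal Allowance

Service from 2015-07-25 to 2020-10-03: 1897 days.
Charitable Gift Match — status part-time ✓; age 47 ≥ 21 ✓; dept Research ✗ → not eligible.
Phone Allowance — service 1897 days ≥ 9 months (≈270 days) ✓; rating 2 ≥ 2 ✓; dept Research ✓; not eligible for Charitable Gift Match ✗ → not eligible.
Meal Allowance — service 1897 days ≥ 2 years (≈730 days) ✓; age 47 ≥ 21 ✓ → eligible.
Equity Grant Program — service 1897 days ≥ 12 months (≈360 days) ✓; rating 2 < 3 ✗ → not eligible.
Unlimited PTO Program — service 1897 days ≥ 60 days ✓; dept Research ✗ → not eligible.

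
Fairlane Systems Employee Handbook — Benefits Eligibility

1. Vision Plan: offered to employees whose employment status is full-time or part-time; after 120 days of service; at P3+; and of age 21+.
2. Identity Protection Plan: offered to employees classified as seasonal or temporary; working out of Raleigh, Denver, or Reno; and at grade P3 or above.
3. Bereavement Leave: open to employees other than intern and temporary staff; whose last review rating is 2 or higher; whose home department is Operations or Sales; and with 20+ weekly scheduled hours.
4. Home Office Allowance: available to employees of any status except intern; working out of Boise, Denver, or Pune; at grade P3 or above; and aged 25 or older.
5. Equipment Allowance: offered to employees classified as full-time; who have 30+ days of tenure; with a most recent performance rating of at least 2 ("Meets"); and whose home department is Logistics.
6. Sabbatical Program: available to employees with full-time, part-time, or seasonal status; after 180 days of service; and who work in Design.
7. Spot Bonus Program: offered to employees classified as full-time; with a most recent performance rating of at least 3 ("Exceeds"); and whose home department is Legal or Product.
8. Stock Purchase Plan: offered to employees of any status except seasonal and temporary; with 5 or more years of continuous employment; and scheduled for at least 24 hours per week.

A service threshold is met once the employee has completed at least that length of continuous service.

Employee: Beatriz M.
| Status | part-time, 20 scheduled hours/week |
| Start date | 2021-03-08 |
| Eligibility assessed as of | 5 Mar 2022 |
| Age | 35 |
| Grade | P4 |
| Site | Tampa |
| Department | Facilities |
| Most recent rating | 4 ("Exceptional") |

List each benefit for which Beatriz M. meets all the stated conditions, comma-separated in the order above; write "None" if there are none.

Service from 2021-03-08 to 5 Mar 2022: 362 days.
Vision Plan — status part-time ✓; service 362 days ≥ 120 days ✓; grade P4 ≥ P3 ✓; age 35 ≥ 21 ✓ → eligible.
Identity Protection Plan — status part-time ✗ (requires seasonal or temporary) → not eligible.
Bereavement Leave — status part-time ✓ (not excluded); rating 4 ≥ 2 ✓; dept Facilities ✗ → not eligible.
Home Office Allowance — status part-time ✓ (not excluded); site Tampa ✗ (not Boise, Denver, or Pune) → not eligible.
Equipment Allowance — status part-time ✗ (requires full-time) → not eligible.
Sabbatical Program — status part-time ✓; service 362 days ≥ 180 days ✓; dept Facilities ✗ → not eligible.
Spot Bonus Program — status part-time ✗ (requires full-time) → not eligible.
Stock Purchase Plan — status part-time ✓ (not excluded); service 362 days < 5 years (≈1825 days) ✗ → not eligible.

Vision Plan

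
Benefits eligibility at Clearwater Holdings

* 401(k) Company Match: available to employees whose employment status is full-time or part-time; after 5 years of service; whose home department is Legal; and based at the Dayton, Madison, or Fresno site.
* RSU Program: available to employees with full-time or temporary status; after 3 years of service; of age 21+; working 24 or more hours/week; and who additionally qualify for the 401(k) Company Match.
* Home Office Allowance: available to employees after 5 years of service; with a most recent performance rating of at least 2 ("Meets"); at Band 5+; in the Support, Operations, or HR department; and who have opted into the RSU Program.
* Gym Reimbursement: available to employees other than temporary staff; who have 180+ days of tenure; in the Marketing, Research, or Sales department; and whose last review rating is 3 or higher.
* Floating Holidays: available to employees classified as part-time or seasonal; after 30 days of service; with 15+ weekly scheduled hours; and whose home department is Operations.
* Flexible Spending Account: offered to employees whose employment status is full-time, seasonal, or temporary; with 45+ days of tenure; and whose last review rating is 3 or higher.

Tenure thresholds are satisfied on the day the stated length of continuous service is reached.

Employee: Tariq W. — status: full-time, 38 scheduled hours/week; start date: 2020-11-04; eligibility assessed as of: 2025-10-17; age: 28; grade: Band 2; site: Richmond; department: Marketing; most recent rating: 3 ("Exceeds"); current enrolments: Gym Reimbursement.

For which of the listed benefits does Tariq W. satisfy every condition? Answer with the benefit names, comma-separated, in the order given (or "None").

Service from 2020-11-04 to 2025-10-17: 1808 days.
401(k) Company Match — status full-time ✓; service 1808 days < 5 years (≈1825 days) ✗ → not eligible.
RSU Program — status full-time ✓; service 1808 days ≥ 3 years (≈1095 days) ✓; age 28 ≥ 21 ✓; 38 hrs/wk ≥ 24 ✓; not eligible for 401(k) Company Match ✗ → not eligible.
Home Office Allowance — service 1808 days < 5 years (≈1825 days) ✗ → not eligible.
Gym Reimbursement — status full-time ✓ (not excluded); service 1808 days ≥ 180 days ✓; dept Marketing ✓; rating 3 ≥ 3 ✓ → eligible.
Floating Holidays — status full-time ✗ (requires part-time or seasonal) → not eligible.
Flexible Spending Account — status full-time ✓; service 1808 days ≥ 45 days ✓; rating 3 ≥ 3 ✓ → eligible.

Gym Reimbursement, Flexible Spending Account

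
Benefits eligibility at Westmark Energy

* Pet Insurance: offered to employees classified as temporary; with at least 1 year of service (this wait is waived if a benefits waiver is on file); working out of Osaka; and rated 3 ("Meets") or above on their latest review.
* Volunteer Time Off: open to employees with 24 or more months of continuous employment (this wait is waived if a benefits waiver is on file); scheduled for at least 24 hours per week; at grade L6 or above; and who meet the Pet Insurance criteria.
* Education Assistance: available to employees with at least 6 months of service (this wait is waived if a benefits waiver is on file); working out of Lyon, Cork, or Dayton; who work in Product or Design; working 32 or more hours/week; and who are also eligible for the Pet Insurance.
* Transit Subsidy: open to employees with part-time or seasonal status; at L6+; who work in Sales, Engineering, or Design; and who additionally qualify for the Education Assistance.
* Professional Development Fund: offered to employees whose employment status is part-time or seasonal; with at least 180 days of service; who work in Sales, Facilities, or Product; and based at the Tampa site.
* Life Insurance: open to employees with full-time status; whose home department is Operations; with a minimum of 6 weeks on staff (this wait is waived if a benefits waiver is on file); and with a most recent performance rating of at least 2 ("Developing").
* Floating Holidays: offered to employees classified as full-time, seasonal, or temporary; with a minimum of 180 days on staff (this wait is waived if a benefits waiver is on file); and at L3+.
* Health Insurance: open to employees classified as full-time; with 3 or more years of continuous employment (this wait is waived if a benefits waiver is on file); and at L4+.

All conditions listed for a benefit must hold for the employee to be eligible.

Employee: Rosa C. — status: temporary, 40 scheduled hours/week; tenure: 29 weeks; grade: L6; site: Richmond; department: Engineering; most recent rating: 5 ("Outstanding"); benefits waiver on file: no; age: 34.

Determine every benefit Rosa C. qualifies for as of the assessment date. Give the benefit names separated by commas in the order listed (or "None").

Pet Insurance — status temporary ✓; no waiver, service 29 weeks < 1 year (≈365 days) ✗ → not eligible.
Volunteer Time Off — no waiver, service 29 weeks < 24 months (≈720 days) ✗ → not eligible.
Education Assistance — no waiver, service 29 weeks ≥ 6 months (≈180 days) ✓; site Richmond ✗ (not Lyon, Cork, or Dayton) → not eligible.
Transit Subsidy — status temporary ✗ (requires part-time or seasonal) → not eligible.
Professional Development Fund — status temporary ✗ (requires part-time or seasonal) → not eligible.
Life Insurance — status temporary ✗ (requires full-time) → not eligible.
Floating Holidays — status temporary ✓; no waiver, service 29 weeks ≥ 180 days ✓; grade L6 ≥ L3 ✓ → eligible.
Health Insurance — status temporary ✗ (requires full-time) → not eligible.

Floating Holidays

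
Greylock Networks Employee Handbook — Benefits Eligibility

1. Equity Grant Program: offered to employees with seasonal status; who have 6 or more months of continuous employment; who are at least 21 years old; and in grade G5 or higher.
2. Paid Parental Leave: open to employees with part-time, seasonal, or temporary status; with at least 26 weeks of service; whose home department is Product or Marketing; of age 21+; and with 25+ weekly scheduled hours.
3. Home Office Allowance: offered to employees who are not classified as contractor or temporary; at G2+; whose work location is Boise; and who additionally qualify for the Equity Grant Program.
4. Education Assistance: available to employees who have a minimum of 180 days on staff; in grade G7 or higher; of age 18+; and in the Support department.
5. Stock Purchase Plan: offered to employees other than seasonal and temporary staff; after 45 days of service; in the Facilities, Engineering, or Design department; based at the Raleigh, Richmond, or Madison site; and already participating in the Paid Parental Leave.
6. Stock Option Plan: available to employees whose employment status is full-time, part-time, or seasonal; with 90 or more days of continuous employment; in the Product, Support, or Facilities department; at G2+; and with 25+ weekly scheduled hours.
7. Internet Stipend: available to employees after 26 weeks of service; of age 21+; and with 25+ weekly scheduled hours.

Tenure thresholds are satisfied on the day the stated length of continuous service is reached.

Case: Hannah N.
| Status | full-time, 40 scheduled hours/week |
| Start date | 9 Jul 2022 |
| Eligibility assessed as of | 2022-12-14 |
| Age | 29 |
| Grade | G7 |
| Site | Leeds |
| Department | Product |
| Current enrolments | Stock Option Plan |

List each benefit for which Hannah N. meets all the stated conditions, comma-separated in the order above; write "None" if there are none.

Stock Option Plan

Service from 9 Jul 2022 to 2022-12-14: 158 days.
Equity Grant Program — status full-time ✗ (requires seasonal) → not eligible.
Paid Parental Leave — status full-time ✗ (requires part-time, seasonal, or temporary) → not eligible.
Home Office Allowance — status full-time ✓ (not excluded); grade G7 ≥ G2 ✓; site Leeds ✗ (not Boise) → not eligible.
Education Assistance — service 158 days < 180 days ✗ → not eligible.
Stock Purchase Plan — status full-time ✓ (not excluded); service 158 days ≥ 45 days ✓; dept Product ✗ → not eligible.
Stock Option Plan — status full-time ✓; service 158 days ≥ 90 days ✓; dept Product ✓; grade G7 ≥ G2 ✓; 40 hrs/wk ≥ 25 ✓ → eligible.
Internet Stipend — service 158 days < 26 weeks (≈182 days) ✗ → not eligible.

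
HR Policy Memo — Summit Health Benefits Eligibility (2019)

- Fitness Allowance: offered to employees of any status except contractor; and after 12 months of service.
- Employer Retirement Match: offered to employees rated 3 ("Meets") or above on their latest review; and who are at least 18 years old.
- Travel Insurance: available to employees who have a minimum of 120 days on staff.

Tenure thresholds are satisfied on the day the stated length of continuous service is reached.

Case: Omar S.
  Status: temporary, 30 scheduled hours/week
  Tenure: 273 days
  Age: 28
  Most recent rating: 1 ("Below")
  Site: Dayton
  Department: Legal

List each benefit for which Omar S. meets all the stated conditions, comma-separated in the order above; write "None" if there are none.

Travel Insurance

Fitness Allowance — status temporary ✓ (not excluded); service 273 days < 12 months (≈360 days) ✗ → not eligible.
Employer Retirement Match — rating 1 < 3 ✗ → not eligible.
Travel Insurance — service 273 days ≥ 120 days ✓ → eligible.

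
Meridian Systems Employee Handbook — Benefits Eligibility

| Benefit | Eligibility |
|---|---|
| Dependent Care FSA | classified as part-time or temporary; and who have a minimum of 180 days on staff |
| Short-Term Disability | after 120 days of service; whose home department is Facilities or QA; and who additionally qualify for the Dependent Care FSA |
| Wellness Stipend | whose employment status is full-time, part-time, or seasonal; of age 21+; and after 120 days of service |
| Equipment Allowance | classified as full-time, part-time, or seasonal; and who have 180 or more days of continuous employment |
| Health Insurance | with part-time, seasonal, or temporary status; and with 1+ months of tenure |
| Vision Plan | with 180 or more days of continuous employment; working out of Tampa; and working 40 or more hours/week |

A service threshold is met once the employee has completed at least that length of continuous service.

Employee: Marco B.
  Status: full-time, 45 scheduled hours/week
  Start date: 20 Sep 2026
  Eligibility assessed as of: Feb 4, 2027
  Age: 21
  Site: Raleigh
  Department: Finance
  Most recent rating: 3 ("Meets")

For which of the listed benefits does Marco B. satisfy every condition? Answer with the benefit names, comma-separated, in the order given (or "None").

Wellness Stipend

Service from 20 Sep 2026 to Feb 4, 2027: 137 days.
Dependent Care FSA — status full-time ✗ (requires part-time or temporary) → not eligible.
Short-Term Disability — service 137 days ≥ 120 days ✓; dept Finance ✗ → not eligible.
Wellness Stipend — status full-time ✓; age 21 ≥ 21 ✓; service 137 days ≥ 120 days ✓ → eligible.
Equipment Allowance — status full-time ✓; service 137 days < 180 days ✗ → not eligible.
Health Insurance — status full-time ✗ (requires part-time, seasonal, or temporary) → not eligible.
Vision Plan — service 137 days < 180 days ✗ → not eligible.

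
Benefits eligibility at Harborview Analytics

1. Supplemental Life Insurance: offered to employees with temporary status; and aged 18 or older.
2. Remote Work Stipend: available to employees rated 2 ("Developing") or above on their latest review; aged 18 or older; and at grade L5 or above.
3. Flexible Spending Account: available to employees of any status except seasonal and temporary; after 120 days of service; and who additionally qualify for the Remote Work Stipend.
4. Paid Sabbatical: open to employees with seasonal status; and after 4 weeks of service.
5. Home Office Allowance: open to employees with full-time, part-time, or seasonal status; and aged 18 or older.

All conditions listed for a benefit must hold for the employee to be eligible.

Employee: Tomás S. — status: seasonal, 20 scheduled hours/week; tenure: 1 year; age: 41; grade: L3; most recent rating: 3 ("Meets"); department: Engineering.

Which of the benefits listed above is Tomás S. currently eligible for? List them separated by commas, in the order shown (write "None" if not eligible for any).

Paid Sabbatical, Home Office Allowance

Supplemental Life Insurance — status seasonal ✗ (requires temporary) → not eligible.
Remote Work Stipend — rating 3 ≥ 2 ✓; age 41 ≥ 18 ✓; grade L3 < L5 ✗ → not eligible.
Flexible Spending Account — status seasonal ✗ (excluded) → not eligible.
Paid Sabbatical — status seasonal ✓; service 1 year ≥ 4 weeks (≈28 days) ✓ → eligible.
Home Office Allowance — status seasonal ✓; age 41 ≥ 18 ✓ → eligible.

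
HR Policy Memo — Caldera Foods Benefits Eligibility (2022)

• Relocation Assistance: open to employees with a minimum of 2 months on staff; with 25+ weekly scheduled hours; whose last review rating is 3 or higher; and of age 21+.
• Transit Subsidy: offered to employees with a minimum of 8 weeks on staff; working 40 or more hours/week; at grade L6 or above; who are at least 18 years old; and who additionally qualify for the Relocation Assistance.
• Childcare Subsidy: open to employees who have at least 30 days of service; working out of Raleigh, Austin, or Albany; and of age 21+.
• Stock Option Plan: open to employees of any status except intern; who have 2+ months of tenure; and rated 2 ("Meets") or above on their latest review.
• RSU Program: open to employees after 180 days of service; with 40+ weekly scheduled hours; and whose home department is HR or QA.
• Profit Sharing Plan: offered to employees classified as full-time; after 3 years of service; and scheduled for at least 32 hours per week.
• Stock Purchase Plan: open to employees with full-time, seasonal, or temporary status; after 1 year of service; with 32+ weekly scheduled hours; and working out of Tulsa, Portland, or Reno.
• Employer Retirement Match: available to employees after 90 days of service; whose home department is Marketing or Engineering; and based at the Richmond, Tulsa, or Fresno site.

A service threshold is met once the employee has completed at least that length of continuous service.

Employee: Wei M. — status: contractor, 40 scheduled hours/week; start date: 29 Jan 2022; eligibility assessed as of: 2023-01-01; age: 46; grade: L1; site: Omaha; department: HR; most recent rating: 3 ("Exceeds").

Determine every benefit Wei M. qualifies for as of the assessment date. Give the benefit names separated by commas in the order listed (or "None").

Service from 29 Jan 2022 to 2023-01-01: 337 days.
Relocation Assistance — service 337 days ≥ 2 months (≈60 days) ✓; 40 hrs/wk ≥ 25 ✓; rating 3 ≥ 3 ✓; age 46 ≥ 21 ✓ → eligible.
Transit Subsidy — service 337 days ≥ 8 weeks (≈56 days) ✓; 40 hrs/wk ≥ 40 ✓; grade L1 < L6 ✗ → not eligible.
Childcare Subsidy — service 337 days ≥ 30 days ✓; site Omaha ✗ (not Raleigh, Austin, or Albany) → not eligible.
Stock Option Plan — status contractor ✓ (not excluded); service 337 days ≥ 2 months (≈60 days) ✓; rating 3 ≥ 2 ✓ → eligible.
RSU Program — service 337 days ≥ 180 days ✓; 40 hrs/wk ≥ 40 ✓; dept HR ✓ → eligible.
Profit Sharing Plan — status contractor ✗ (requires full-time) → not eligible.
Stock Purchase Plan — status contractor ✗ (requires full-time, seasonal, or temporary) → not eligible.
Employer Retirement Match — service 337 days ≥ 90 days ✓; dept HR ✗ → not eligible.

Relocation Assistance, Stock Option Plan, RSU Program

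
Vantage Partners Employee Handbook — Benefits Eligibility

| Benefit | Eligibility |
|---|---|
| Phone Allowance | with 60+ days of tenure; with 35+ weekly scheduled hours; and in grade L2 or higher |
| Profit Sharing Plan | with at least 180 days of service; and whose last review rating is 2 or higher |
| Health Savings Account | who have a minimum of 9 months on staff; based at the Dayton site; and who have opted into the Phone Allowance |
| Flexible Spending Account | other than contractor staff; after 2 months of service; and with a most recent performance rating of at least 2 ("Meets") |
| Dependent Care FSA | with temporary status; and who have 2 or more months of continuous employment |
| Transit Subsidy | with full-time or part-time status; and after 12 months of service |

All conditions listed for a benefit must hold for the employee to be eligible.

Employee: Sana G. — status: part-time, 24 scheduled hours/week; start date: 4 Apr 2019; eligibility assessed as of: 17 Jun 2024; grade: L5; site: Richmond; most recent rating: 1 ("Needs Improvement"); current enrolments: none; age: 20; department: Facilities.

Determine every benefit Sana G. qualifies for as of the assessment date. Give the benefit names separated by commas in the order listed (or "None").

Transit Subsidy

Service from 4 Apr 2019 to 17 Jun 2024: 1901 days.
Phone Allowance — service 1901 days ≥ 60 days ✓; 24 hrs/wk < 35 ✗ → not eligible.
Profit Sharing Plan — service 1901 days ≥ 180 days ✓; rating 1 < 2 ✗ → not eligible.
Health Savings Account — service 1901 days ≥ 9 months (≈270 days) ✓; site Richmond ✗ (not Dayton) → not eligible.
Flexible Spending Account — status part-time ✓ (not excluded); service 1901 days ≥ 2 months (≈60 days) ✓; rating 1 < 2 ✗ → not eligible.
Dependent Care FSA — status part-time ✗ (requires temporary) → not eligible.
Transit Subsidy — status part-time ✓; service 1901 days ≥ 12 months (≈360 days) ✓ → eligible.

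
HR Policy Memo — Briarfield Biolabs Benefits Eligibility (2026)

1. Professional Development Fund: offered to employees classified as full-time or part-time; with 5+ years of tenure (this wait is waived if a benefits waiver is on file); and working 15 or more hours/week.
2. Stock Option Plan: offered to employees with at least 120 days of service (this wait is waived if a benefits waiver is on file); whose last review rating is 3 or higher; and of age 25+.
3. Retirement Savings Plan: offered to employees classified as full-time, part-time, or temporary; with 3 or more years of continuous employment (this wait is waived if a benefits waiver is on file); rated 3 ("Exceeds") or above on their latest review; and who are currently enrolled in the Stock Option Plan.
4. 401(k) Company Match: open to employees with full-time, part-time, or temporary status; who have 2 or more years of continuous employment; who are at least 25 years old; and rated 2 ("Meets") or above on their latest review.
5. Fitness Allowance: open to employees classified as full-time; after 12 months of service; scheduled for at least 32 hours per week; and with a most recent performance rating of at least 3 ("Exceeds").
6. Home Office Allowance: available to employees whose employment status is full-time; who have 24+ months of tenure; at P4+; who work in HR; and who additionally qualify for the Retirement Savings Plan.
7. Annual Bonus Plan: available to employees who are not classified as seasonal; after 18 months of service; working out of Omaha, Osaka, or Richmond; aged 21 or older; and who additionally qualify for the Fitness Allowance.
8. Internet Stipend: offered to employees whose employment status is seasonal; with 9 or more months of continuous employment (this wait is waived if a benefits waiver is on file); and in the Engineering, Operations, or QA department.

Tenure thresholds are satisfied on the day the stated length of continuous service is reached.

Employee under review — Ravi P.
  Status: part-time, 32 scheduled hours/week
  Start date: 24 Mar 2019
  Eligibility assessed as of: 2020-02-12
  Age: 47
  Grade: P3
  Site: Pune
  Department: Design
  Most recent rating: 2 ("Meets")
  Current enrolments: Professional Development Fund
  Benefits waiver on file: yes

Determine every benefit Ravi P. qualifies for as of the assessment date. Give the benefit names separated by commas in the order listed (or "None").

Service from 24 Mar 2019 to 2020-02-12: 325 days.
Professional Development Fund — status part-time ✓; benefits waiver on file ✓; 32 hrs/wk ≥ 15 ✓ → eligible.
Stock Option Plan — benefits waiver on file ✓; rating 2 < 3 ✗ → not eligible.
Retirement Savings Plan — status part-time ✓; benefits waiver on file ✓; rating 2 < 3 ✗ → not eligible.
401(k) Company Match — status part-time ✓; service 325 days < 2 years (≈730 days) ✗ → not eligible.
Fitness Allowance — status part-time ✗ (requires full-time) → not eligible.
Home Office Allowance — status part-time ✗ (requires full-time) → not eligible.
Annual Bonus Plan — status part-time ✓ (not excluded); service 325 days < 18 months (≈540 days) ✗ → not eligible.
Internet Stipend — status part-time ✗ (requires seasonal) → not eligible.

Professional Development Fund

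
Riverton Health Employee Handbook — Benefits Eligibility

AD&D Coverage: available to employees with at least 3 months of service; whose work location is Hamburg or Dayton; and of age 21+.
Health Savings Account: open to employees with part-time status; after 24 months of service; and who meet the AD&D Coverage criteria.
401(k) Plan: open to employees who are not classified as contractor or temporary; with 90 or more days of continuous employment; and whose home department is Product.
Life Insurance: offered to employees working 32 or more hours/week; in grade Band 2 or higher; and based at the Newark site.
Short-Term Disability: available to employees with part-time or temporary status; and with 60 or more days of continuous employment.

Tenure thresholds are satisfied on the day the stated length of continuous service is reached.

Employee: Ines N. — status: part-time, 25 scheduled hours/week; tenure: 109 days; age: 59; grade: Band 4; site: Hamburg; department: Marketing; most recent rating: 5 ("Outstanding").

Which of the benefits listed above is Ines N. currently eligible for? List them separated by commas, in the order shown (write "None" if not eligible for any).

AD&D Coverage, Short-Term Disability

AD&D Coverage — service 109 days ≥ 3 months (≈90 days) ✓; site Hamburg ✓; age 59 ≥ 21 ✓ → eligible.
Health Savings Account — status part-time ✓; service 109 days < 24 months (≈720 days) ✗ → not eligible.
401(k) Plan — status part-time ✓ (not excluded); service 109 days ≥ 90 days ✓; dept Marketing ✗ → not eligible.
Life Insurance — 25 hrs/wk < 32 ✗ → not eligible.
Short-Term Disability — status part-time ✓; service 109 days ≥ 60 days ✓ → eligible.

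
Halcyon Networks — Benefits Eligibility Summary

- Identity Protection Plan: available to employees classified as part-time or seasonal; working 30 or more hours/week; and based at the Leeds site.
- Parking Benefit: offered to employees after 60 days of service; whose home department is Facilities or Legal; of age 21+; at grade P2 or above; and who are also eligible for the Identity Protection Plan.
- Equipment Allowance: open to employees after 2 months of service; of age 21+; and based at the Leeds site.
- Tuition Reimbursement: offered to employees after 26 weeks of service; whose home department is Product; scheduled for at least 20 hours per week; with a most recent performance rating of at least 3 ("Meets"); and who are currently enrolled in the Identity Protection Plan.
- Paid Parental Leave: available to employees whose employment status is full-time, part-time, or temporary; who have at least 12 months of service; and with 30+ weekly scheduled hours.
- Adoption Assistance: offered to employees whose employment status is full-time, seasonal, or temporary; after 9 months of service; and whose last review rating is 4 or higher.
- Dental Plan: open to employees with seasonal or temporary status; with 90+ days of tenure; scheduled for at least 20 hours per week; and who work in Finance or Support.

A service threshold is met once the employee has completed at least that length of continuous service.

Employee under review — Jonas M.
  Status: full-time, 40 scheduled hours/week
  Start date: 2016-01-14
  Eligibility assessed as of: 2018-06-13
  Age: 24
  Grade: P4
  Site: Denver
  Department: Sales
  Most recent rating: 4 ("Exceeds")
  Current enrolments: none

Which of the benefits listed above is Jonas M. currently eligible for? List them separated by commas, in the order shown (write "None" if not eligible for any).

Paid Parental Leave, Adoption Assistance

Service from 2016-01-14 to 2018-06-13: 881 days.
Identity Protection Plan — status full-time ✗ (requires part-time or seasonal) → not eligible.
Parking Benefit — service 881 days ≥ 60 days ✓; dept Sales ✗ → not eligible.
Equipment Allowance — service 881 days ≥ 2 months (≈60 days) ✓; age 24 ≥ 21 ✓; site Denver ✗ (not Leeds) → not eligible.
Tuition Reimbursement — service 881 days ≥ 26 weeks (≈182 days) ✓; dept Sales ✗ → not eligible.
Paid Parental Leave — status full-time ✓; service 881 days ≥ 12 months (≈360 days) ✓; 40 hrs/wk ≥ 30 ✓ → eligible.
Adoption Assistance — status full-time ✓; service 881 days ≥ 9 months (≈270 days) ✓; rating 4 ≥ 4 ✓ → eligible.
Dental Plan — status full-time ✗ (requires seasonal or temporary) → not eligible.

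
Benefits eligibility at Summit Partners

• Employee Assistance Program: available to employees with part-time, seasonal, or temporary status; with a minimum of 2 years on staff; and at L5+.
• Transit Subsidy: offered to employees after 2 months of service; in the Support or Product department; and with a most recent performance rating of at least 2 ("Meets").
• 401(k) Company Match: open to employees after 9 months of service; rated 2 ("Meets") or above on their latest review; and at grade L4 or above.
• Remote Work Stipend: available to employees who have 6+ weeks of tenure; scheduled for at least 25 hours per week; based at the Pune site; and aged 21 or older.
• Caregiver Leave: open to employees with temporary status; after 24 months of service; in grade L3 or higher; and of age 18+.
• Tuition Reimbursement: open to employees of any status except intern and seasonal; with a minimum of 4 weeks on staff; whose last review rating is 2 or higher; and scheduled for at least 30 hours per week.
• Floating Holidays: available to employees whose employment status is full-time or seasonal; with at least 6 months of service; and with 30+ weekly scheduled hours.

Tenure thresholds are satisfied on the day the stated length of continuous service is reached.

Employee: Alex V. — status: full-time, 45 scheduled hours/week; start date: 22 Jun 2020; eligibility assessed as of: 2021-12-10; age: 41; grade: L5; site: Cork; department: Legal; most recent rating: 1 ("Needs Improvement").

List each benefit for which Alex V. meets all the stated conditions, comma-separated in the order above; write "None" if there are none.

Service from 22 Jun 2020 to 2021-12-10: 536 days.
Employee Assistance Program — status full-time ✗ (requires part-time, seasonal, or temporary) → not eligible.
Transit Subsidy — service 536 days ≥ 2 months (≈60 days) ✓; dept Legal ✗ → not eligible.
401(k) Company Match — service 536 days ≥ 9 months (≈270 days) ✓; rating 1 < 2 ✗ → not eligible.
Remote Work Stipend — service 536 days ≥ 6 weeks (≈42 days) ✓; 45 hrs/wk ≥ 25 ✓; site Cork ✗ (not Pune) → not eligible.
Caregiver Leave — status full-time ✗ (requires temporary) → not eligible.
Tuition Reimbursement — status full-time ✓ (not excluded); service 536 days ≥ 4 weeks (≈28 days) ✓; rating 1 < 2 ✗ → not eligible.
Floating Holidays — status full-time ✓; service 536 days ≥ 6 months (≈180 days) ✓; 45 hrs/wk ≥ 30 ✓ → eligible.

Floating Holidays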